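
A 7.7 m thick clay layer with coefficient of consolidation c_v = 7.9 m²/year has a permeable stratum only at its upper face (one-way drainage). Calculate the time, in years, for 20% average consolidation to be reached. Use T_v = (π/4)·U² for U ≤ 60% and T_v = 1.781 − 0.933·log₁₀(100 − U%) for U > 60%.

Drainage path length: H_d = H = 7.7 m (single drainage).
U ≤ 60%: T_v = (π/4)·U² = (π/4)×0.2² = 0.031416.
t = T_v·H_d²/c_v = 0.031416×7.7²/7.9 = 0.2358 years.

t ≈ 0.236 years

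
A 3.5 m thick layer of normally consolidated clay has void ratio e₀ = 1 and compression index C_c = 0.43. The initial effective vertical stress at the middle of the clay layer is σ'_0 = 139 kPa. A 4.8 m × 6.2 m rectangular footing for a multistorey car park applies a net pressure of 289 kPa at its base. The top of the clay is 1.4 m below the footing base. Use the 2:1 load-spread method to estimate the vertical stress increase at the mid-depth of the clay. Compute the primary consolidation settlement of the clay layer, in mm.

Mid-depth of clay below the footing base: z = 1.4 + 3.5/2 = 3.15 m.
Stress increase at mid-clay by the 2:1 spreading method:
Δσ = qBL/((B+z)(L+z)) = 289×4.8×6.2/((4.8+3.15)(6.2+3.15)) = 115.7 kPa
Final effective stress: σ'_f = σ'_0 + Δσ = 139 + 115.7 = 254.7 kPa.
Normally consolidated clay, so the full stress increment lies on the virgin compression line:
S_c = C_c·H/(1+e₀)·log₁₀(σ'_f/σ'_0) = 0.43×3.5/(1+1)×log₁₀(254.7/139)
    = 0.7525 × 0.26301 = 0.1979 m

S_c ≈ 198 mm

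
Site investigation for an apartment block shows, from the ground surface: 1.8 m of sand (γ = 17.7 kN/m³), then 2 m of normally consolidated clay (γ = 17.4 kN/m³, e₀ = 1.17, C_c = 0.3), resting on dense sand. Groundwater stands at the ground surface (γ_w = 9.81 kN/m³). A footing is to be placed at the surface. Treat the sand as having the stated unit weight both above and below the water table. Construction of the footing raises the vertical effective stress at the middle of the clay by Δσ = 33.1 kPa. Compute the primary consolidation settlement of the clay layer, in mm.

S_c ≈ 111 mm

Mid-depth of clay below the ground surface: z = 1.8 + 2/2 = 2.8 m.
Total vertical stress at mid-clay: σ_v = 17.7×1.8 + 17.4×1 = 49.26 kPa.
Pore pressure: u = 9.81×(2.8 − 0) = 27.468 kPa.
Initial effective stress: σ'_0 = σ_v − u = 49.26 − 27.468 = 21.792 kPa.
Final effective stress: σ'_f = σ'_0 + Δσ = 21.792 + 33.1 = 54.892 kPa.
Normally consolidated clay, so the full stress increment lies on the virgin compression line:
S_c = C_c·H/(1+e₀)·log₁₀(σ'_f/σ'_0) = 0.3×2/(1+1.17)×log₁₀(54.892/21.792)
    = 0.2765 × 0.40121 = 0.1109 m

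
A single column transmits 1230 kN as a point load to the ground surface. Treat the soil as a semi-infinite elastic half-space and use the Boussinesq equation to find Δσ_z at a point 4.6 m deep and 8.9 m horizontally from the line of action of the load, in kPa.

Δσ_z ≈ 0.566 kPa

Boussinesq vertical stress below a point load on an elastic half-space:
Δσ_z = 3P/(2πz²) · [1 + (r/z)²]^(−5/2)
r/z = 8.9/4.6 = 1.9348; [1+(r/z)²]^(−5/2) = 0.020407.
Δσ_z = 3×1230/(2π×4.6²) × 0.020407 = 27.754 × 0.020407 = 0.5664 kPa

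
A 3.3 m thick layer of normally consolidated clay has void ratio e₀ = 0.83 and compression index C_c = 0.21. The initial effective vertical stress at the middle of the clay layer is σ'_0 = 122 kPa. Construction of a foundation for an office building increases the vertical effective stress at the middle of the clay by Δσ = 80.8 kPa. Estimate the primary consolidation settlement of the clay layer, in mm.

Final effective stress: σ'_f = σ'_0 + Δσ = 122 + 80.8 = 202.8 kPa.
Normally consolidated clay, so the full stress increment lies on the virgin compression line:
S_c = C_c·H/(1+e₀)·log₁₀(σ'_f/σ'_0) = 0.21×3.3/(1+0.83)×log₁₀(202.8/122)
    = 0.37869 × 0.22071 = 0.08358 m

S_c ≈ 83.6 mm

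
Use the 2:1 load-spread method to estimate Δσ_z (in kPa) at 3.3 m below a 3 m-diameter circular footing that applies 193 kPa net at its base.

Δσ_z ≈ 43.8 kPa

By the 2:1 method the load spreads at 1 horizontal : 2 vertical, so at depth z the loaded area has grown by z in each plan dimension:
Δσ ≈ qD²/(D+z)² = 193×3²/(3+3.3)² = 43.764 kPa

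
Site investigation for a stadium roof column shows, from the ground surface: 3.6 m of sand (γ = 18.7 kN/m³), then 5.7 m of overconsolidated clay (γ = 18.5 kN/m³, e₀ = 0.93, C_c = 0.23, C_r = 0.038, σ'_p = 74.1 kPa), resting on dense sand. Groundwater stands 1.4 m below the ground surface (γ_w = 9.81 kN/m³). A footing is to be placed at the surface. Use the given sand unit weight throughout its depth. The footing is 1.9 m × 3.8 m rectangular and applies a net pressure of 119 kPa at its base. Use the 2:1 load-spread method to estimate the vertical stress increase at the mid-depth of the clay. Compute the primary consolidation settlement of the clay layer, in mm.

Mid-depth of clay below the ground surface: z = 3.6 + 5.7/2 = 6.45 m.
Total vertical stress at mid-clay: σ_v = 18.7×3.6 + 18.5×2.85 = 120.04 kPa.
Pore pressure: u = 9.81×(6.45 − 1.4) = 49.541 kPa.
Initial effective stress: σ'_0 = σ_v − u = 120.04 − 49.541 = 70.499 kPa.
Stress increase at mid-clay by the 2:1 spreading method:
Δσ = qBL/((B+z)(L+z)) = 119×1.9×3.8/((1.9+6.45)(3.8+6.45)) = 10.039 kPa
Final effective stress: σ'_f = 70.499 + 10.039 = 80.538 kPa.
σ'_f = 80.538 > σ'_p = 74.1 kPa, so the stress path crosses the preconsolidation pressure — recompression up to σ'_p, then virgin compression beyond:
S_c = H/(1+e₀)·[C_r·log₁₀(σ'_p/σ'_0) + C_c·log₁₀(σ'_f/σ'_p)]
    = 5.7/1.93 × [0.038×log₁₀(74.1/70.499) + 0.23×log₁₀(80.538/74.1)]
    = 2.9534 × [0.00082214 + 0.008322] = 0.02701 m

S_c ≈ 27 mm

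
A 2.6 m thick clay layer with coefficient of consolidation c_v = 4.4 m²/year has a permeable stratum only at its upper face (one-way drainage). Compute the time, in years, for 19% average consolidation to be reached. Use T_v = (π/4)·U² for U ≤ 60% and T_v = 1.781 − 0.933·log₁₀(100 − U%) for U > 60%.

t ≈ 0.0436 years

Drainage path length: H_d = H = 2.6 m (single drainage).
U ≤ 60%: T_v = (π/4)·U² = (π/4)×0.19² = 0.028353.
t = T_v·H_d²/c_v = 0.028353×2.6²/4.4 = 0.04356 years.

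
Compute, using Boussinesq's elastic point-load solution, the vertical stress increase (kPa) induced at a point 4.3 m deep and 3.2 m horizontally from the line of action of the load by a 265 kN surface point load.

Boussinesq vertical stress below a point load on an elastic half-space:
Δσ_z = 3P/(2πz²) · [1 + (r/z)²]^(−5/2)
r/z = 3.2/4.3 = 0.74419; [1+(r/z)²]^(−5/2) = 0.33228.
Δσ_z = 3×265/(2π×4.3²) × 0.33228 = 6.8431 × 0.33228 = 2.274 kPa

Δσ_z ≈ 2.27 kPa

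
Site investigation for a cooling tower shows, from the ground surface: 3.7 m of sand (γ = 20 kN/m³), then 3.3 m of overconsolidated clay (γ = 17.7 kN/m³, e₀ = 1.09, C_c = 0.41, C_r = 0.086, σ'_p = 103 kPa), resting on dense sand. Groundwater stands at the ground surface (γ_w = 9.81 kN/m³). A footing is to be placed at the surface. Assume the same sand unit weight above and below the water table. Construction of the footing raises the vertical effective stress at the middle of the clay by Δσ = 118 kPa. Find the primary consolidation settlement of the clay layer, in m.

S_c ≈ 0.181 m

Mid-depth of clay below the ground surface: z = 3.7 + 3.3/2 = 5.35 m.
Total vertical stress at mid-clay: σ_v = 20×3.7 + 17.7×1.65 = 103.2 kPa.
Pore pressure: u = 9.81×(5.35 − 0) = 52.483 kPa.
Initial effective stress: σ'_0 = σ_v − u = 103.2 − 52.483 = 50.717 kPa.
Final effective stress: σ'_f = 50.717 + 118 = 168.72 kPa.
σ'_f = 168.72 > σ'_p = 103 kPa, so the stress path crosses the preconsolidation pressure — recompression up to σ'_p, then virgin compression beyond:
S_c = H/(1+e₀)·[C_r·log₁₀(σ'_p/σ'_0) + C_c·log₁₀(σ'_f/σ'_p)]
    = 3.3/2.09 × [0.086×log₁₀(103/50.717) + 0.41×log₁₀(168.72/103)]
    = 1.5789 × [0.026461 + 0.087875] = 0.1805 m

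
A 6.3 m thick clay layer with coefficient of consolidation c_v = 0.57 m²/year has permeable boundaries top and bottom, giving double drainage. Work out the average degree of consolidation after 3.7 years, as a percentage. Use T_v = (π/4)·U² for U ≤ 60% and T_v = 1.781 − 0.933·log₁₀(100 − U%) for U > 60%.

U ≈ 52 %

Drainage path length: H_d = H/2 = 3.15 m (double drainage).
T_v = c_v·t/H_d² = 0.57×3.7/3.15² = 0.21255.
T_v = 0.21255 corresponds to the U ≤ 60% branch:
U = √(4T_v/π) = 0.5202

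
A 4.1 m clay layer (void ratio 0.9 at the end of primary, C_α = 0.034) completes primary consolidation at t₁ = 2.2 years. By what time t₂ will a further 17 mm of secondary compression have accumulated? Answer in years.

t₂ ≈ 3.75 years

S_s = C_α·H/(1+e_p)·log₁₀(t₂/t₁) ⇒ log₁₀(t₂/t₁) = S_s·(1+e_p)/(C_α·H).
log₁₀(t₂/t₁) = 0.017 × (1+0.9) / (0.034×4.1) = 0.2317
t₂ = t₁ × 10^0.2317 = 2.2 × 1.705 = 3.751 years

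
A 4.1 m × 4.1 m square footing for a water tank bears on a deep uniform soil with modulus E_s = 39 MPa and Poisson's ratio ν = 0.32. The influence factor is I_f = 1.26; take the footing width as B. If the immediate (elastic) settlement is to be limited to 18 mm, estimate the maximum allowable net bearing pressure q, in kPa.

q ≈ 151 kPa

E_s = 39 MPa = 39000 kPa.
S_e = q·B·(1−ν²)/E_s · I_f  ⇒  q = S_e·E_s / (B·(1−ν²)·I_f).
q = 0.018 × 39000 / (4.1 × 0.8976 × 1.26) = 151.4 kPa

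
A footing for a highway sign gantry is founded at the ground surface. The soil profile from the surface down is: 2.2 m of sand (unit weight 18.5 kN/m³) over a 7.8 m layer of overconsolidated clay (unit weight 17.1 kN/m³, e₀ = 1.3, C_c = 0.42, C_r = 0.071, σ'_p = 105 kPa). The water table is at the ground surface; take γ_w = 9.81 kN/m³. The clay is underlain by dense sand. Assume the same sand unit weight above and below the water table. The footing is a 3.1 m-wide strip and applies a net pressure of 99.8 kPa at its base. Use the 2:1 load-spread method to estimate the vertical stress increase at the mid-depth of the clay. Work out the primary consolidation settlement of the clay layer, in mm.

S_c ≈ 55.9 mm

Mid-depth of clay below the ground surface: z = 2.2 + 7.8/2 = 6.1 m.
Total vertical stress at mid-clay: σ_v = 18.5×2.2 + 17.1×3.9 = 107.39 kPa.
Pore pressure: u = 9.81×(6.1 − 0) = 59.841 kPa.
Initial effective stress: σ'_0 = σ_v − u = 107.39 − 59.841 = 47.549 kPa.
Stress increase at mid-clay by the 2:1 spreading method:
Δσ = qB/(B+z) = 99.8×3.1/(3.1+6.1) = 33.628 kPa
Final effective stress: σ'_f = 47.549 + 33.628 = 81.177 kPa.
σ'_f = 81.177 ≤ σ'_p = 105 kPa, so the clay remains overconsolidated and only the recompression index applies:
S_c = C_r·H/(1+e₀)·log₁₀(σ'_f/σ'_0) = 0.071×7.8/2.3×log₁₀(81.177/47.549)
    = 0.24078 × 0.23229 = 0.05593 m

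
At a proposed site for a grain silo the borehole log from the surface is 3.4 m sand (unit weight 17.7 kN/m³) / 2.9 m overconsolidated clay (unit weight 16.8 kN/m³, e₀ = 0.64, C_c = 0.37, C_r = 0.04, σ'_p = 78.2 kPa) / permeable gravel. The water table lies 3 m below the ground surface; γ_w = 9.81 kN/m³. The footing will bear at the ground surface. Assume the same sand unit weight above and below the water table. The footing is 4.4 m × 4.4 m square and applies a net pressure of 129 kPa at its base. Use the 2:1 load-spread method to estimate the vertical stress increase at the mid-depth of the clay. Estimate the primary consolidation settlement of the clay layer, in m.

Mid-depth of clay below the ground surface: z = 3.4 + 2.9/2 = 4.85 m.
Total vertical stress at mid-clay: σ_v = 17.7×3.4 + 16.8×1.45 = 84.54 kPa.
Pore pressure: u = 9.81×(4.85 − 3) = 18.149 kPa.
Initial effective stress: σ'_0 = σ_v − u = 84.54 − 18.149 = 66.391 kPa.
Stress increase at mid-clay by the 2:1 spreading method:
Δσ = qBL/((B+z)(L+z)) = 129×4.4×4.4/((4.4+4.85)(4.4+4.85)) = 29.188 kPa
Final effective stress: σ'_f = 66.391 + 29.188 = 95.579 kPa.
σ'_f = 95.579 > σ'_p = 78.2 kPa, so the stress path crosses the preconsolidation pressure — recompression up to σ'_p, then virgin compression beyond:
S_c = H/(1+e₀)·[C_r·log₁₀(σ'_p/σ'_0) + C_c·log₁₀(σ'_f/σ'_p)]
    = 2.9/1.64 × [0.04×log₁₀(78.2/66.391) + 0.37×log₁₀(95.579/78.2)]
    = 1.7683 × [0.0028439 + 0.032248] = 0.06205 m

S_c ≈ 0.0621 m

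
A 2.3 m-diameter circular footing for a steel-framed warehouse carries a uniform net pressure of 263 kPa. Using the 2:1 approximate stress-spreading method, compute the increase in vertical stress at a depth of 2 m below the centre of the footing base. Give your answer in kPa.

By the 2:1 method the load spreads at 1 horizontal : 2 vertical, so at depth z the loaded area has grown by z in each plan dimension:
Δσ ≈ qD²/(D+z)² = 263×2.3²/(2.3+2)² = 75.244 kPa

Δσ_z ≈ 75.2 kPa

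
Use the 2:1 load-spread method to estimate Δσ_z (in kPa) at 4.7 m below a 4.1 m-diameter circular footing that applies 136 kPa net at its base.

Δσ_z ≈ 29.5 kPa

By the 2:1 method the load spreads at 1 horizontal : 2 vertical, so at depth z the loaded area has grown by z in each plan dimension:
Δσ ≈ qD²/(D+z)² = 136×4.1²/(4.1+4.7)² = 29.522 kPa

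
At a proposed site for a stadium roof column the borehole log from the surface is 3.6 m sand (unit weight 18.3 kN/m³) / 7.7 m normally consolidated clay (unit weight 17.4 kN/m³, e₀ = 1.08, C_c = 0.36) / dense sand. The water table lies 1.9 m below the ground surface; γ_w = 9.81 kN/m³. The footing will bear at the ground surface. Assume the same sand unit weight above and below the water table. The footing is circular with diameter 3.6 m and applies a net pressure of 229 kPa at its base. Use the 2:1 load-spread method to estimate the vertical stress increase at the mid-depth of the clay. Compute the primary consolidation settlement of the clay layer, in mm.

S_c ≈ 156 mm

Mid-depth of clay below the ground surface: z = 3.6 + 7.7/2 = 7.45 m.
Total vertical stress at mid-clay: σ_v = 18.3×3.6 + 17.4×3.85 = 132.87 kPa.
Pore pressure: u = 9.81×(7.45 − 1.9) = 54.446 kPa.
Initial effective stress: σ'_0 = σ_v − u = 132.87 − 54.446 = 78.424 kPa.
Stress increase at mid-clay by the 2:1 spreading method:
Δσ ≈ qD²/(D+z)² = 229×3.6²/(3.6+7.45)² = 24.306 kPa
Final effective stress: σ'_f = σ'_0 + Δσ = 78.424 + 24.306 = 102.73 kPa.
Normally consolidated clay, so the full stress increment lies on the virgin compression line:
S_c = C_c·H/(1+e₀)·log₁₀(σ'_f/σ'_0) = 0.36×7.7/(1+1.08)×log₁₀(102.73/78.424)
    = 1.3327 × 0.11725 = 0.1563 m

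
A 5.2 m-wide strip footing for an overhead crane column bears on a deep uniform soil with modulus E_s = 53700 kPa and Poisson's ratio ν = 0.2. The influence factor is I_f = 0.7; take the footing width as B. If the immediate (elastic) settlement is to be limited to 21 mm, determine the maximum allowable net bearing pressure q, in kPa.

S_e = q·B·(1−ν²)/E_s · I_f  ⇒  q = S_e·E_s / (B·(1−ν²)·I_f).
q = 0.021 × 53700 / (5.2 × 0.96 × 0.7) = 322.7 kPa

q ≈ 323 kPa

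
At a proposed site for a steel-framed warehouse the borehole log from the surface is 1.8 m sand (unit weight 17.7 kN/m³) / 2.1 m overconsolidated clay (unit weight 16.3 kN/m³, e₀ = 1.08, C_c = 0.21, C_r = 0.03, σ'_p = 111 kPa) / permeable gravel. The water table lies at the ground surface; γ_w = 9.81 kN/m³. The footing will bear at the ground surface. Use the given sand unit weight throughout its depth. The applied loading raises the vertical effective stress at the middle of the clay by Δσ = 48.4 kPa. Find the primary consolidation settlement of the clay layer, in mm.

Mid-depth of clay below the ground surface: z = 1.8 + 2.1/2 = 2.85 m.
Total vertical stress at mid-clay: σ_v = 17.7×1.8 + 16.3×1.05 = 48.975 kPa.
Pore pressure: u = 9.81×(2.85 − 0) = 27.959 kPa.
Initial effective stress: σ'_0 = σ_v − u = 48.975 − 27.959 = 21.016 kPa.
Final effective stress: σ'_f = 21.016 + 48.4 = 69.416 kPa.
σ'_f = 69.416 ≤ σ'_p = 111 kPa, so the clay remains overconsolidated and only the recompression index applies:
S_c = C_r·H/(1+e₀)·log₁₀(σ'_f/σ'_0) = 0.03×2.1/2.08×log₁₀(69.416/21.016)
    = 0.030288 × 0.51891 = 0.01572 m

S_c ≈ 15.7 mm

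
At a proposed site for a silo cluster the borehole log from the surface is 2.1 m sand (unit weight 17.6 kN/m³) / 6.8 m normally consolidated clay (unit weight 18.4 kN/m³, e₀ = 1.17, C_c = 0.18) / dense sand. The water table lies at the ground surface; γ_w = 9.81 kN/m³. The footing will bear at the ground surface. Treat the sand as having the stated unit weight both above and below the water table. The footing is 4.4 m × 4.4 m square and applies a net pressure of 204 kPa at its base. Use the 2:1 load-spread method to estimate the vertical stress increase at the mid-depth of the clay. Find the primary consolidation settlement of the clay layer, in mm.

Mid-depth of clay below the ground surface: z = 2.1 + 6.8/2 = 5.5 m.
Total vertical stress at mid-clay: σ_v = 17.6×2.1 + 18.4×3.4 = 99.52 kPa.
Pore pressure: u = 9.81×(5.5 − 0) = 53.955 kPa.
Initial effective stress: σ'_0 = σ_v − u = 99.52 − 53.955 = 45.565 kPa.
Stress increase at mid-clay by the 2:1 spreading method:
Δσ = qBL/((B+z)(L+z)) = 204×4.4×4.4/((4.4+5.5)(4.4+5.5)) = 40.296 kPa
Final effective stress: σ'_f = σ'_0 + Δσ = 45.565 + 40.296 = 85.861 kPa.
Normally consolidated clay, so the full stress increment lies on the virgin compression line:
S_c = C_c·H/(1+e₀)·log₁₀(σ'_f/σ'_0) = 0.18×6.8/(1+1.17)×log₁₀(85.861/45.565)
    = 0.56406 × 0.27516 = 0.1552 m

S_c ≈ 155 mm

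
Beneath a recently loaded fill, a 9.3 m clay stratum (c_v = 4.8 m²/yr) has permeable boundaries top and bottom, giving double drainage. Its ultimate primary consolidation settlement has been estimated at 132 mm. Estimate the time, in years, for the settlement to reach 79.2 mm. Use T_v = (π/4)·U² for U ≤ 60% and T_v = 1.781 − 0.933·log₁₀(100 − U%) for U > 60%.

t ≈ 1.27 years

Drainage path length: H_d = H/2 = 4.65 m (double drainage).
U = S(t)/S_ult = 79.2/132 = 0.6.
U ≤ 60%: T_v = (π/4)·U² = (π/4)×0.6² = 0.28274.
t = T_v·H_d²/c_v = 0.28274×4.65²/4.8 = 1.274 years.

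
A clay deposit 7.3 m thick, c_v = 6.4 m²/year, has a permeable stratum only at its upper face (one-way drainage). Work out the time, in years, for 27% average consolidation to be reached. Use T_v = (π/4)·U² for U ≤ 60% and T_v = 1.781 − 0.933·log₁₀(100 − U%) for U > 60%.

t ≈ 0.477 years

Drainage path length: H_d = H = 7.3 m (single drainage).
U ≤ 60%: T_v = (π/4)·U² = (π/4)×0.27² = 0.057256.
t = T_v·H_d²/c_v = 0.057256×7.3²/6.4 = 0.4767 years.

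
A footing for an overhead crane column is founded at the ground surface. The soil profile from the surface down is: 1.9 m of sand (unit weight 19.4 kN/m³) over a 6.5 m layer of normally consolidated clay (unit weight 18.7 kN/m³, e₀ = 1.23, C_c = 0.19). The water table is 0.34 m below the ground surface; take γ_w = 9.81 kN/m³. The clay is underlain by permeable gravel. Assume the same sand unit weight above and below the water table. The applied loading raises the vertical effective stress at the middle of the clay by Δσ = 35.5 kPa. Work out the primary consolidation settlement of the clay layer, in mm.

S_c ≈ 128 mm

Mid-depth of clay below the ground surface: z = 1.9 + 6.5/2 = 5.15 m.
Total vertical stress at mid-clay: σ_v = 19.4×1.9 + 18.7×3.25 = 97.635 kPa.
Pore pressure: u = 9.81×(5.15 − 0.34) = 47.186 kPa.
Initial effective stress: σ'_0 = σ_v − u = 97.635 − 47.186 = 50.449 kPa.
Final effective stress: σ'_f = σ'_0 + Δσ = 50.449 + 35.5 = 85.949 kPa.
Normally consolidated clay, so the full stress increment lies on the virgin compression line:
S_c = C_c·H/(1+e₀)·log₁₀(σ'_f/σ'_0) = 0.19×6.5/(1+1.23)×log₁₀(85.949/50.449)
    = 0.55381 × 0.23139 = 0.1281 m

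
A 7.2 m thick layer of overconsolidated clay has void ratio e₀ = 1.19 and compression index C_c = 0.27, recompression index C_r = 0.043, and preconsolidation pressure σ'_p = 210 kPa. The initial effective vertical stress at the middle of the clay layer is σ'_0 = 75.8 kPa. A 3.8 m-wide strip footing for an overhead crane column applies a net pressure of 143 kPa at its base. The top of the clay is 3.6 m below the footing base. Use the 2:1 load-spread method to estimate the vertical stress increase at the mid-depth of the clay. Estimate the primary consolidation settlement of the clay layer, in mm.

Mid-depth of clay below the footing base: z = 3.6 + 7.2/2 = 7.2 m.
Stress increase at mid-clay by the 2:1 spreading method:
Δσ = qB/(B+z) = 143×3.8/(3.8+7.2) = 49.4 kPa
Final effective stress: σ'_f = 75.8 + 49.4 = 125.2 kPa.
σ'_f = 125.2 ≤ σ'_p = 210 kPa, so the clay remains overconsolidated and only the recompression index applies:
S_c = C_r·H/(1+e₀)·log₁₀(σ'_f/σ'_0) = 0.043×7.2/2.19×log₁₀(125.2/75.8)
    = 0.14137 × 0.21794 = 0.03081 m

S_c ≈ 30.8 mm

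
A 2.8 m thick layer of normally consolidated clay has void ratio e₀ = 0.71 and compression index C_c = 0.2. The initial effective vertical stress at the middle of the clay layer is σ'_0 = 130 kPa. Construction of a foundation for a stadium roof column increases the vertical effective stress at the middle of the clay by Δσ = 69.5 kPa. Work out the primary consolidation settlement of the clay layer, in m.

Final effective stress: σ'_f = σ'_0 + Δσ = 130 + 69.5 = 199.5 kPa.
Normally consolidated clay, so the full stress increment lies on the virgin compression line:
S_c = C_c·H/(1+e₀)·log₁₀(σ'_f/σ'_0) = 0.2×2.8/(1+0.71)×log₁₀(199.5/130)
    = 0.32749 × 0.186 = 0.06091 m

S_c ≈ 0.0609 m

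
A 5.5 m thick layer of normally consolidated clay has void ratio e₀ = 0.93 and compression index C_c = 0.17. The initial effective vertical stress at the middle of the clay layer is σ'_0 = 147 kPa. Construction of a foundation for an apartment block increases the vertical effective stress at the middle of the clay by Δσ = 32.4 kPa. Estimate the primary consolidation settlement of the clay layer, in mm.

Final effective stress: σ'_f = σ'_0 + Δσ = 147 + 32.4 = 179.4 kPa.
Normally consolidated clay, so the full stress increment lies on the virgin compression line:
S_c = C_c·H/(1+e₀)·log₁₀(σ'_f/σ'_0) = 0.17×5.5/(1+0.93)×log₁₀(179.4/147)
    = 0.48446 × 0.086505 = 0.04191 m

S_c ≈ 41.9 mm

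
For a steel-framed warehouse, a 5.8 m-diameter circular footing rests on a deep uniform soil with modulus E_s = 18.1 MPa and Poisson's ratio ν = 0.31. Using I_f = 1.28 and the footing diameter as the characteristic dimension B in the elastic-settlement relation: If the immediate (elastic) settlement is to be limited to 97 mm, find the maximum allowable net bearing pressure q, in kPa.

q ≈ 262 kPa

E_s = 18.1 MPa = 18100 kPa.
S_e = q·B·(1−ν²)/E_s · I_f  ⇒  q = S_e·E_s / (B·(1−ν²)·I_f).
q = 0.097 × 18100 / (5.8 × 0.9039 × 1.28) = 261.6 kPa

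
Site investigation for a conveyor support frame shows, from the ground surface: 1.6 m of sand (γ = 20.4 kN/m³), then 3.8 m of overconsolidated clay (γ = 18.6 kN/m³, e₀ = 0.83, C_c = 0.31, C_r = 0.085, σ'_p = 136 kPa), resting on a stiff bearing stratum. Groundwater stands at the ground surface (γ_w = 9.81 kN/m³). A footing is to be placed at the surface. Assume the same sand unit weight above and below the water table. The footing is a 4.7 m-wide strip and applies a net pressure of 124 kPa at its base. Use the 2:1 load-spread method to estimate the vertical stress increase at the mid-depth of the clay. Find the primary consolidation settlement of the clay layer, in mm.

Mid-depth of clay below the ground surface: z = 1.6 + 3.8/2 = 3.5 m.
Total vertical stress at mid-clay: σ_v = 20.4×1.6 + 18.6×1.9 = 67.98 kPa.
Pore pressure: u = 9.81×(3.5 − 0) = 34.335 kPa.
Initial effective stress: σ'_0 = σ_v − u = 67.98 − 34.335 = 33.645 kPa.
Stress increase at mid-clay by the 2:1 spreading method:
Δσ = qB/(B+z) = 124×4.7/(4.7+3.5) = 71.073 kPa
Final effective stress: σ'_f = 33.645 + 71.073 = 104.72 kPa.
σ'_f = 104.72 ≤ σ'_p = 136 kPa, so the clay remains overconsolidated and only the recompression index applies:
S_c = C_r·H/(1+e₀)·log₁₀(σ'_f/σ'_0) = 0.085×3.8/1.83×log₁₀(104.72/33.645)
    = 0.1765 × 0.49311 = 0.08704 m

S_c ≈ 87 mm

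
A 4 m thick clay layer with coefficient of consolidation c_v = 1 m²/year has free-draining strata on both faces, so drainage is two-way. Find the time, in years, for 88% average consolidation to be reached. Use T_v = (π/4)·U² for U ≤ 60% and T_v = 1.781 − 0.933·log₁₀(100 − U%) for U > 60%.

Drainage path length: H_d = H/2 = 2 m (double drainage).
U > 60%: T_v = 1.781 − 0.933·log₁₀(100 − 88) = 0.77412.
t = T_v·H_d²/c_v = 0.77412×2²/1 = 3.096 years.

t ≈ 3.1 years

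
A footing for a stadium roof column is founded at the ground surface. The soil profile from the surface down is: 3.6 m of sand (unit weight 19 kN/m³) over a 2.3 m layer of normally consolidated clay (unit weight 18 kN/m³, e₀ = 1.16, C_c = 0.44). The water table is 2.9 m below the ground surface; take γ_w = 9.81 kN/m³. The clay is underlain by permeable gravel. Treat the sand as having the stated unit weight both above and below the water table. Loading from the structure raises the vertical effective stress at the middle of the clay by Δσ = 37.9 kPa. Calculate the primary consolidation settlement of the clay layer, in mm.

Mid-depth of clay below the ground surface: z = 3.6 + 2.3/2 = 4.75 m.
Total vertical stress at mid-clay: σ_v = 19×3.6 + 18×1.15 = 89.1 kPa.
Pore pressure: u = 9.81×(4.75 − 2.9) = 18.149 kPa.
Initial effective stress: σ'_0 = σ_v − u = 89.1 − 18.149 = 70.951 kPa.
Final effective stress: σ'_f = σ'_0 + Δσ = 70.951 + 37.9 = 108.85 kPa.
Normally consolidated clay, so the full stress increment lies on the virgin compression line:
S_c = C_c·H/(1+e₀)·log₁₀(σ'_f/σ'_0) = 0.44×2.3/(1+1.16)×log₁₀(108.85/70.951)
    = 0.46852 × 0.18587 = 0.08708 m

S_c ≈ 87.1 mm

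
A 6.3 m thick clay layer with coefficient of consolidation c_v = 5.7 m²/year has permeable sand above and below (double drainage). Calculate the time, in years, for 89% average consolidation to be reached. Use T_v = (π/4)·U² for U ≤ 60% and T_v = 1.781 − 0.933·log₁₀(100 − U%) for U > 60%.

t ≈ 1.41 years

Drainage path length: H_d = H/2 = 3.15 m (double drainage).
U > 60%: T_v = 1.781 − 0.933·log₁₀(100 − 89) = 0.80938.
t = T_v·H_d²/c_v = 0.80938×3.15²/5.7 = 1.409 years.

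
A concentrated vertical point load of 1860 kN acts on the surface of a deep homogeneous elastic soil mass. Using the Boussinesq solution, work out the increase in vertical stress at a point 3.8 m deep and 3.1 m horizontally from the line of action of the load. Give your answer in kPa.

Δσ_z ≈ 17.2 kPa

Boussinesq vertical stress below a point load on an elastic half-space:
Δσ_z = 3P/(2πz²) · [1 + (r/z)²]^(−5/2)
r/z = 3.1/3.8 = 0.81579; [1+(r/z)²]^(−5/2) = 0.27934.
Δσ_z = 3×1860/(2π×3.8²) × 0.27934 = 61.502 × 0.27934 = 17.18 kPa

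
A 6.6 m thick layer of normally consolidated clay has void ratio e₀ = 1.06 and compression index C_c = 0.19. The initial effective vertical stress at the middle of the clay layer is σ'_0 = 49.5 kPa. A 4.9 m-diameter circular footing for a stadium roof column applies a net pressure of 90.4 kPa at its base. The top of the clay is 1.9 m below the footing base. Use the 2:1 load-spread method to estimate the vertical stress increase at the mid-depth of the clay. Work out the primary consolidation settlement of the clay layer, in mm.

S_c ≈ 94.5 mm

Mid-depth of clay below the footing base: z = 1.9 + 6.6/2 = 5.2 m.
Stress increase at mid-clay by the 2:1 spreading method:
Δσ ≈ qD²/(D+z)² = 90.4×4.9²/(4.9+5.2)² = 21.277 kPa
Final effective stress: σ'_f = σ'_0 + Δσ = 49.5 + 21.277 = 70.777 kPa.
Normally consolidated clay, so the full stress increment lies on the virgin compression line:
S_c = C_c·H/(1+e₀)·log₁₀(σ'_f/σ'_0) = 0.19×6.6/(1+1.06)×log₁₀(70.777/49.5)
    = 0.60874 × 0.15529 = 0.09453 m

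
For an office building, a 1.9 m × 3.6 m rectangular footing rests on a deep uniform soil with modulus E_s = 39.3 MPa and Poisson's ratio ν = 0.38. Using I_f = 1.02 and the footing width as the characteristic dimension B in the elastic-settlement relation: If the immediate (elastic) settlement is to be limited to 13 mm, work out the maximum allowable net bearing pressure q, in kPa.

q ≈ 308 kPa

E_s = 39.3 MPa = 39300 kPa.
S_e = q·B·(1−ν²)/E_s · I_f  ⇒  q = S_e·E_s / (B·(1−ν²)·I_f).
q = 0.013 × 39300 / (1.9 × 0.8556 × 1.02) = 308.1 kPa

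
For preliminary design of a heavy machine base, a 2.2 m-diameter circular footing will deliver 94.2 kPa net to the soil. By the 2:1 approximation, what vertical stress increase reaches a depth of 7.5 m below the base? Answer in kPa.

Δσ_z ≈ 4.85 kPa

By the 2:1 method the load spreads at 1 horizontal : 2 vertical, so at depth z the loaded area has grown by z in each plan dimension:
Δσ ≈ qD²/(D+z)² = 94.2×2.2²/(2.2+7.5)² = 4.8457 kPa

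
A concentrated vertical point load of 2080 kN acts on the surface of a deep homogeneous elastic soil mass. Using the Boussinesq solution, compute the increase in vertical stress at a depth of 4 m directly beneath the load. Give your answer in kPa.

Δσ_z ≈ 62.1 kPa

Boussinesq vertical stress below a point load on an elastic half-space:
Δσ_z = 3P/(2πz²) · [1 + (r/z)²]^(−5/2)
r/z = 0/4 = 0; [1+(r/z)²]^(−5/2) = 1.
Δσ_z = 3×2080/(2π×4²) × 1 = 62.07 × 1 = 62.07 kPa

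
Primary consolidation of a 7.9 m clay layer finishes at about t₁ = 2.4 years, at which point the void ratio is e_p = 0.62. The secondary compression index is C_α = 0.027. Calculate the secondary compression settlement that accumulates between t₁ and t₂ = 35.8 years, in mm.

Secondary compression: S_s = C_α·H/(1+e_p)·log₁₀(t₂/t₁)
S_s = 0.027×7.9/(1+0.62)×log₁₀(35.8/2.4)
    = 0.1317 × 1.174 = 0.1545 m

S_s ≈ 155 mm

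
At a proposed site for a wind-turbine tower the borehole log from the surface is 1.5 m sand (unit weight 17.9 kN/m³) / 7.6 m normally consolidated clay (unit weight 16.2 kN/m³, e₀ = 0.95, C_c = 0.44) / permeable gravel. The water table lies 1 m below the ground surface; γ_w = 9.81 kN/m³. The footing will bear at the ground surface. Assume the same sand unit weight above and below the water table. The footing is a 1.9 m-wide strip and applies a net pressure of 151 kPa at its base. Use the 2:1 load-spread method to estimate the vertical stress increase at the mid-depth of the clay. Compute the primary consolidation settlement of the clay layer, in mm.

S_c ≈ 463 mm

Mid-depth of clay below the ground surface: z = 1.5 + 7.6/2 = 5.3 m.
Total vertical stress at mid-clay: σ_v = 17.9×1.5 + 16.2×3.8 = 88.41 kPa.
Pore pressure: u = 9.81×(5.3 − 1) = 42.183 kPa.
Initial effective stress: σ'_0 = σ_v − u = 88.41 − 42.183 = 46.227 kPa.
Stress increase at mid-clay by the 2:1 spreading method:
Δσ = qB/(B+z) = 151×1.9/(1.9+5.3) = 39.847 kPa
Final effective stress: σ'_f = σ'_0 + Δσ = 46.227 + 39.847 = 86.074 kPa.
Normally consolidated clay, so the full stress increment lies on the virgin compression line:
S_c = C_c·H/(1+e₀)·log₁₀(σ'_f/σ'_0) = 0.44×7.6/(1+0.95)×log₁₀(86.074/46.227)
    = 1.7149 × 0.26998 = 0.463 m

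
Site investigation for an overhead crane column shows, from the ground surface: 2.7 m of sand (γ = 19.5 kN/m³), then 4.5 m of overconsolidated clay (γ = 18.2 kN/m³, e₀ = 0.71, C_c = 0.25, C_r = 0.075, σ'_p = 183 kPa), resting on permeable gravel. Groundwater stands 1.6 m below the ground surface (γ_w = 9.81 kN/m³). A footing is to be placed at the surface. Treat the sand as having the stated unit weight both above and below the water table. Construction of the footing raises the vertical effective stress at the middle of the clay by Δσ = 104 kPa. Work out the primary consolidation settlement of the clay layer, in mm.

Mid-depth of clay below the ground surface: z = 2.7 + 4.5/2 = 4.95 m.
Total vertical stress at mid-clay: σ_v = 19.5×2.7 + 18.2×2.25 = 93.6 kPa.
Pore pressure: u = 9.81×(4.95 − 1.6) = 32.864 kPa.
Initial effective stress: σ'_0 = σ_v − u = 93.6 − 32.864 = 60.736 kPa.
Final effective stress: σ'_f = 60.736 + 104 = 164.74 kPa.
σ'_f = 164.74 ≤ σ'_p = 183 kPa, so the clay remains overconsolidated and only the recompression index applies:
S_c = C_r·H/(1+e₀)·log₁₀(σ'_f/σ'_0) = 0.075×4.5/1.71×log₁₀(164.74/60.736)
    = 0.19737 × 0.43335 = 0.08553 m

S_c ≈ 85.5 mm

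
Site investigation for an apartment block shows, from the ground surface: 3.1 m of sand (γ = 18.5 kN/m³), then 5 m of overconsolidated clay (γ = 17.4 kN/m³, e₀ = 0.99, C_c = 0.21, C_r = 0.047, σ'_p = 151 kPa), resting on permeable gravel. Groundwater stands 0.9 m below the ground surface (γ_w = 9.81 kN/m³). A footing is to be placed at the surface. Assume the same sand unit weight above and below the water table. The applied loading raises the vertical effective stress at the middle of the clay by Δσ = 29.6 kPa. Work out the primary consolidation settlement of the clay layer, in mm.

Mid-depth of clay below the ground surface: z = 3.1 + 5/2 = 5.6 m.
Total vertical stress at mid-clay: σ_v = 18.5×3.1 + 17.4×2.5 = 100.85 kPa.
Pore pressure: u = 9.81×(5.6 − 0.9) = 46.107 kPa.
Initial effective stress: σ'_0 = σ_v − u = 100.85 − 46.107 = 54.743 kPa.
Final effective stress: σ'_f = 54.743 + 29.6 = 84.343 kPa.
σ'_f = 84.343 ≤ σ'_p = 151 kPa, so the clay remains overconsolidated and only the recompression index applies:
S_c = C_r·H/(1+e₀)·log₁₀(σ'_f/σ'_0) = 0.047×5/1.99×log₁₀(84.343/54.743)
    = 0.11809 × 0.18772 = 0.02217 m

S_c ≈ 22.2 mm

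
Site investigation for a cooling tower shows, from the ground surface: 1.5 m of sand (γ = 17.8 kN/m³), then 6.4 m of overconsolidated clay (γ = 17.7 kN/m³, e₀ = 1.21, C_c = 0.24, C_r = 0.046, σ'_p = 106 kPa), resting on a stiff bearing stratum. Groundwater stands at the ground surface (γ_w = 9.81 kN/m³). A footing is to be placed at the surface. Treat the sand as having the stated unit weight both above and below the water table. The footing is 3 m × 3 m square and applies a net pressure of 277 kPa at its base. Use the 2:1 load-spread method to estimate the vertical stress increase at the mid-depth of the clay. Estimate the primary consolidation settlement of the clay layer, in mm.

Mid-depth of clay below the ground surface: z = 1.5 + 6.4/2 = 4.7 m.
Total vertical stress at mid-clay: σ_v = 17.8×1.5 + 17.7×3.2 = 83.34 kPa.
Pore pressure: u = 9.81×(4.7 − 0) = 46.107 kPa.
Initial effective stress: σ'_0 = σ_v − u = 83.34 − 46.107 = 37.233 kPa.
Stress increase at mid-clay by the 2:1 spreading method:
Δσ = qBL/((B+z)(L+z)) = 277×3×3/((3+4.7)(3+4.7)) = 42.048 kPa
Final effective stress: σ'_f = 37.233 + 42.048 = 79.281 kPa.
σ'_f = 79.281 ≤ σ'_p = 106 kPa, so the clay remains overconsolidated and only the recompression index applies:
S_c = C_r·H/(1+e₀)·log₁₀(σ'_f/σ'_0) = 0.046×6.4/2.21×log₁₀(79.281/37.233)
    = 0.13321 × 0.32824 = 0.04373 m

S_c ≈ 43.7 mm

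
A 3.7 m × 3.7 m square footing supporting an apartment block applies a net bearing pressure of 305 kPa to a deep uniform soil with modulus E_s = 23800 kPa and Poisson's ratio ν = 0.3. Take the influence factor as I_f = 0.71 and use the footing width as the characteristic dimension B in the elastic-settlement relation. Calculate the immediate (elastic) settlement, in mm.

S_e ≈ 30.6 mm

Immediate (elastic) settlement: S_e = q·B·(1−ν²)/E_s · I_f.
S_e = 305 × 3.7 × (1 − 0.3²) / 23800 × 0.71
    = 305 × 3.7 × 0.91 / 23800 × 0.71
    = 0.03064 m = 30.64 mm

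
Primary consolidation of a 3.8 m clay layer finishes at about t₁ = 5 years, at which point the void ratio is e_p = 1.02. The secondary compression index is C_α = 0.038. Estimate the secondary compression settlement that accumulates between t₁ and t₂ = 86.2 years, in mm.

S_s ≈ 88.4 mm

Secondary compression: S_s = C_α·H/(1+e_p)·log₁₀(t₂/t₁)
S_s = 0.038×3.8/(1+1.02)×log₁₀(86.2/5)
    = 0.07149 × 1.237 = 0.08839 m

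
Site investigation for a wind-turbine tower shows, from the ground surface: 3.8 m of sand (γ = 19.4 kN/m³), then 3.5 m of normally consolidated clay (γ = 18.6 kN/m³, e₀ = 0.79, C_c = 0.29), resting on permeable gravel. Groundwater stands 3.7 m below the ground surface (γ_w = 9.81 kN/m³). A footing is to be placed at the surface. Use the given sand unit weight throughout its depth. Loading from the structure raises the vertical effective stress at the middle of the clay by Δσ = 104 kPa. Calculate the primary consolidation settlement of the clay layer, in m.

S_c ≈ 0.192 m

Mid-depth of clay below the ground surface: z = 3.8 + 3.5/2 = 5.55 m.
Total vertical stress at mid-clay: σ_v = 19.4×3.8 + 18.6×1.75 = 106.27 kPa.
Pore pressure: u = 9.81×(5.55 − 3.7) = 18.149 kPa.
Initial effective stress: σ'_0 = σ_v − u = 106.27 − 18.149 = 88.121 kPa.
Final effective stress: σ'_f = σ'_0 + Δσ = 88.121 + 104 = 192.12 kPa.
Normally consolidated clay, so the full stress increment lies on the virgin compression line:
S_c = C_c·H/(1+e₀)·log₁₀(σ'_f/σ'_0) = 0.29×3.5/(1+0.79)×log₁₀(192.12/88.121)
    = 0.56704 × 0.33849 = 0.1919 m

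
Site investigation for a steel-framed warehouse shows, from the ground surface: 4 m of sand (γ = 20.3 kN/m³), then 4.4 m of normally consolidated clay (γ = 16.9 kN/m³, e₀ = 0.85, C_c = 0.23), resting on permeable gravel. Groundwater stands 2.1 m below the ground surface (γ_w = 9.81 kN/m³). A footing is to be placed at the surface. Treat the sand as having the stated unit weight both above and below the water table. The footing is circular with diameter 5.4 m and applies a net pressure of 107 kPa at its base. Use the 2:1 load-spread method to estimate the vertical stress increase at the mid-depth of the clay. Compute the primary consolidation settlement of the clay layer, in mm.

S_c ≈ 61.7 mm

Mid-depth of clay below the ground surface: z = 4 + 4.4/2 = 6.2 m.
Total vertical stress at mid-clay: σ_v = 20.3×4 + 16.9×2.2 = 118.38 kPa.
Pore pressure: u = 9.81×(6.2 − 2.1) = 40.221 kPa.
Initial effective stress: σ'_0 = σ_v − u = 118.38 − 40.221 = 78.159 kPa.
Stress increase at mid-clay by the 2:1 spreading method:
Δσ ≈ qD²/(D+z)² = 107×5.4²/(5.4+6.2)² = 23.188 kPa
Final effective stress: σ'_f = σ'_0 + Δσ = 78.159 + 23.188 = 101.35 kPa.
Normally consolidated clay, so the full stress increment lies on the virgin compression line:
S_c = C_c·H/(1+e₀)·log₁₀(σ'_f/σ'_0) = 0.23×4.4/(1+0.85)×log₁₀(101.35/78.159)
    = 0.54703 × 0.11284 = 0.06173 m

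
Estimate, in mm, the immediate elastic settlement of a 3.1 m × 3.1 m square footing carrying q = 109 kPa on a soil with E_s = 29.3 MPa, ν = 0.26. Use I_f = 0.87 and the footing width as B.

S_e ≈ 9.35 mm

Immediate (elastic) settlement: S_e = q·B·(1−ν²)/E_s · I_f.
E_s = 29.3 MPa = 29300 kPa.
S_e = 109 × 3.1 × (1 − 0.26²) / 29300 × 0.87
    = 109 × 3.1 × 0.9324 / 29300 × 0.87
    = 0.009355 m = 9.355 mm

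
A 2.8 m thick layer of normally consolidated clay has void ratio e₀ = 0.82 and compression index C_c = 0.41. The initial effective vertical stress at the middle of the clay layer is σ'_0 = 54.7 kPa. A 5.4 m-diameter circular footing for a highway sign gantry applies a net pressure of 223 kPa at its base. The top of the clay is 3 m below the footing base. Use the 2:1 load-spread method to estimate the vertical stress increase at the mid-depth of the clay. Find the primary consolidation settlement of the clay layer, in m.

Mid-depth of clay below the footing base: z = 3 + 2.8/2 = 4.4 m.
Stress increase at mid-clay by the 2:1 spreading method:
Δσ ≈ qD²/(D+z)² = 223×5.4²/(5.4+4.4)² = 67.708 kPa
Final effective stress: σ'_f = σ'_0 + Δσ = 54.7 + 67.708 = 122.41 kPa.
Normally consolidated clay, so the full stress increment lies on the virgin compression line:
S_c = C_c·H/(1+e₀)·log₁₀(σ'_f/σ'_0) = 0.41×2.8/(1+0.82)×log₁₀(122.41/54.7)
    = 0.63077 × 0.34983 = 0.2207 m

S_c ≈ 0.221 m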